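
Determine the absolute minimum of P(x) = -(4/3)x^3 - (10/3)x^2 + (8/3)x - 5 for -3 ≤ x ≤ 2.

-71/3

The derivative is -4x^2 - (20/3)x + 8/3, which vanishes at x = -2 and x = 1/3.
Evaluating at the critical points and endpoints: P(-3) = -7; P(-2) = -13; P(1/3) = -367/81; P(2) = -71/3.
So the minimum is P(2) = -71/3.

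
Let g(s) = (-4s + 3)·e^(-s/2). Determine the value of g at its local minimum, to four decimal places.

-2.0227

By the product rule, g'(s) = (2s - 11/2)·e^(-s/2). Since e^(-s/2) > 0, the only critical point is s = 11/4.
g''(11/4) has the same sign as 2 > 0, so this is a local minimum.
g(11/4) = (-8)·e^(-11/8) ≈ -2.0227.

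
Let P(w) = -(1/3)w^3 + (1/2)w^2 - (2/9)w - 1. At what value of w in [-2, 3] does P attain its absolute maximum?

P'(w) = -w^2 + w - 2/9, which vanishes at w = 1/3 and w = 2/3.
Compare values at every candidate in [-2, 3]: P(-2) = 37/9,  P(1/3) = -167/162,  P(2/3) = -83/81,  P(3) = -37/6.
So the maximum is P(-2) = 37/9.

-2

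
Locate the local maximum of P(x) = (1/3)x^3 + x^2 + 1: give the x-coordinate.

P'(x) = x^2 + 2x = 0 at x = -2, 0.
Second-derivative test with P''(x) = 2x + 2: P''(-2) = -2 < 0 ⇒ local maximum; P''(0) = 2 > 0 ⇒ local minimum.
Thus P has its local maximum at x = -2, with value 7/3.

-2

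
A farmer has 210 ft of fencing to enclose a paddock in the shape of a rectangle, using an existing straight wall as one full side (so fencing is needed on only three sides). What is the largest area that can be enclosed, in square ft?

11025/2

Let the sides perpendicular to the wall have length x and the parallel side y, so 2x + y = 210 and the area is A = xy = x(210 − 2x).
A'(x) = 210 − 4x = 0 gives x = 105/2, and A''(x) = −4 < 0 confirms a maximum.
Then y = 210 − 2·105/2 = 105 and A = 11025/2.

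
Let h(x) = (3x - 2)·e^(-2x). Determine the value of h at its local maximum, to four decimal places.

By the product rule, h'(x) = (-6x + 7)·e^(-2x). Since e^(-2x) > 0, the only critical point is x = 7/6.
h''(7/6) has the same sign as -6 < 0, so this is a local maximum.
h(7/6) = (3/2)·e^(-7/3) ≈ 0.1455.

0.1455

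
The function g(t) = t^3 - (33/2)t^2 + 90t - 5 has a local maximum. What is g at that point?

Critical points: g'(t) = 3t^2 - 33t + 90 vanishes at t = 5, 6.
Since g''(t) = 6t - 33, we get g''(5) = -3 < 0 ⇒ local maximum; g''(6) = 3 > 0 ⇒ local minimum.
The local maximum is g(5) = 315/2.

315/2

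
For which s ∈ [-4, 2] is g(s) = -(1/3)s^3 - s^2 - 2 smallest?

g'(s) = -s^2 - 2s, which vanishes at s = -2 and s = 0.
Candidates: g(-4) = 10/3,  g(-2) = -10/3,  g(0) = -2,  g(2) = -26/3.
Hence the absolute minimum is -26/3 at s = 2.

2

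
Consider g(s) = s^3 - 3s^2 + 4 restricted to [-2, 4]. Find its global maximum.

20

Differentiating, g'(s) = 3s^2 - 6s; which vanishes at s = 0 and s = 2.
Compare values at every candidate in [-2, 4]: g(-2) = -16; g(0) = 4; g(2) = 0; g(4) = 20.
The maximum over the interval is 20, attained at s = 4.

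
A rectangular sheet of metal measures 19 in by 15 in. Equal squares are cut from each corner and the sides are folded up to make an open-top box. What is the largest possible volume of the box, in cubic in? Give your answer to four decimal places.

With cut size x, the volume is V(x) = x(19 − 2x)(15 − 2x) for 0 < x < 7.5.
V'(x) = 12x^2 − 136x + 285. Setting V'(x) = 0 gives x ≈ 2.7751 (the root in (0, 7.5)).
V''(x) = 24x − 136 is negative there, so this is the maximum; V ≈ 352.7094.

352.7094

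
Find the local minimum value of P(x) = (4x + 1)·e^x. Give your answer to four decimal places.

-1.1460

By the product rule, P'(x) = (4x + 5)·e^x. Since e^x > 0, the only critical point is x = -5/4.
P''(-5/4) has the same sign as 4 > 0, so this is a local minimum.
P(-5/4) = (-4)·e^(-5/4) ≈ -1.1460.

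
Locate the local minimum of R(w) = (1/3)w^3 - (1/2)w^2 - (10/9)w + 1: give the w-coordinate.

R'(w) = w^2 - w - 10/9 = 0 at w = -2/3, 5/3.
Since R''(w) = 2w - 1, we get R''(-2/3) = -7/3 < 0 ⇒ local maximum; R''(5/3) = 7/3 > 0 ⇒ local minimum.
Thus R has its local minimum at w = 5/3, with value -113/162.

5/3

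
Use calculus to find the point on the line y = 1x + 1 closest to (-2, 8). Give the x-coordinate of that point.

Minimize D(x)^2 = (x + 2)^2 + (x - 7)^2.
d/dx[D^2] = 2(x + 2) + 2·1·(x - 7) = 0 ⇒ x = 5/2.
Then y = 7/2 and the distance is √(81/2) ≈ 6.3640.

5/2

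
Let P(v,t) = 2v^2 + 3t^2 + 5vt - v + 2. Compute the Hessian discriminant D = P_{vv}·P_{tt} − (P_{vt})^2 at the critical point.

-1

∂P/∂v = 4v + 5t - 1 = 0 and ∂P/∂t = 5v + 6t = 0, so (v, t) = (-6, 5).
The Hessian has P_{vv} = 4, P_{tt} = 6, P_{vt} = 5, giving D = -1 < 0, so the point is a saddle point.
D = (4)·(6) − (5)^2 = -1.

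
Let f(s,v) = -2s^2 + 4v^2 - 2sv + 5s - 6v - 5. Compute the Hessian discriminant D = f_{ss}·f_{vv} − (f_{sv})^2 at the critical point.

-36

∂f/∂s = -4s - 2v + 5 = 0 and ∂f/∂v = -2s + 8v - 6 = 0, so (s, v) = (7/9, 17/18).
The Hessian has f_{ss} = -4, f_{vv} = 8, f_{sv} = -2, giving D = -36 < 0, so the point is a saddle point.
D = (-4)·(8) − (-2)^2 = -36.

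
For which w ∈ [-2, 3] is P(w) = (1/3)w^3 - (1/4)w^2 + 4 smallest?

-2

The derivative is w^2 - (1/2)w, which vanishes at w = 0 and w = 1/2.
Evaluating at the critical points and endpoints: P(-2) = 1/3, P(0) = 4, P(1/2) = 191/48, P(3) = 43/4.
So the minimum is P(-2) = 1/3.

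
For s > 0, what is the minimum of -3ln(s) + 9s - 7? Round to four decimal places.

h'(s) = -3/s + 9 = 0 gives s = 1/3.
h''(s) = 3/s², which is positive for s > 0, so this is a local minimum.
h(1/3) = -3·ln(1/3) + 3 - 7 ≈ -0.7042.

-0.7042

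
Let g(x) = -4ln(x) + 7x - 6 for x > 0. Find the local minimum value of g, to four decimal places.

g'(x) = -4/x + 7 = 0 gives x = 4/7.
g''(x) = 4/x², which is positive for x > 0, so this is a local minimum.
g(4/7) = -4·ln(4/7) + 4 - 6 ≈ 0.2385.

0.2385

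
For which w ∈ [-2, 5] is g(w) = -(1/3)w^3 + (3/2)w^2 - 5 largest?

-2

Differentiating, g'(w) = -w^2 + 3w; which vanishes at w = 0 and w = 3.
Compare values at every candidate in [-2, 5]: g(-2) = 11/3; g(0) = -5; g(3) = -1/2; g(5) = -55/6.
The maximum over the interval is 11/3, attained at w = -2.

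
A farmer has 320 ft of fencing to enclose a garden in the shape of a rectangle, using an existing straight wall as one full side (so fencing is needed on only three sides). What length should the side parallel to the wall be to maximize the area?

Let the sides perpendicular to the wall have length x and the parallel side y, so 2x + y = 320 and the area is A = xy = x(320 − 2x).
A'(x) = 320 − 4x = 0 gives x = 80, and A''(x) = −4 < 0 confirms a maximum.
Then y = 320 − 2·80 = 160 and A = 12800.

160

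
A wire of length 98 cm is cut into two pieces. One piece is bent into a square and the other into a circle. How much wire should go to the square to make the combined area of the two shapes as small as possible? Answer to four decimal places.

54.8897

Let x be the length used for the square. Square side x/4; circle radius (98−x)/(2π).
A(x) = (x/4)² + π·((98−x)/(2π))² = x²/16 + (98−x)²/(4π) for 0 ≤ x ≤ 98. A'(x) = x/8 − (98−x)/(2π) = 0 gives x = 4·98/(π+4) ≈ 54.8897.
A'' = 1/8 + 1/(2π) > 0, so this gives the minimum combined area; x ≈ 54.8897 cm to the square.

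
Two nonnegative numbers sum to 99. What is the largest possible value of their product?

9801/4

With x + y = 99, the product is P(x) = x(99 − x).
P'(x) = 99 − 2x = 0 gives x = 99/2; P'' = −2 < 0, so this is the maximum.
P = 99/2·99/2 = 9801/4.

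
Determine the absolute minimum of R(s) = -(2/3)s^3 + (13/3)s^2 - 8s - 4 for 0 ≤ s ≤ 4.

-28/3

The derivative is -2s^2 + (26/3)s - 8, which vanishes at s = 4/3 and s = 3.
Compare values at every candidate in [0, 4]: R(0) = -4, R(4/3) = -692/81, R(3) = -7, R(4) = -28/3.
So the minimum is R(4) = -28/3.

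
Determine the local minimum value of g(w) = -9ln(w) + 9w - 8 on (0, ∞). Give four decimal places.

g'(w) = -9/w + 9 = 0 gives w = 1.
g''(w) = 9/w², which is positive for w > 0, so this is a local minimum.
g(1) = -9·ln(1) + 9 - 8 ≈ 1.0000.

1.0000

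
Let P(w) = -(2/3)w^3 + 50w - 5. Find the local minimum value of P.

-515/3

Critical points: P'(w) = -2w^2 + 50 vanishes at w = -5, 5.
Since P''(w) = -4w, we get P''(-5) = 20 > 0 ⇒ local minimum; P''(5) = -20 < 0 ⇒ local maximum.
So the local minimum value is P(-5) = -515/3.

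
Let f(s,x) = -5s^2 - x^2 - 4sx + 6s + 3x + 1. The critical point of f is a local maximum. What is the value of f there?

13/4

∂f/∂s = -10s - 4x + 6 = 0 and ∂f/∂x = -4s - 2x + 3 = 0, so (s, x) = (0, 3/2).
The Hessian has f_{ss} = -10, f_{xx} = -2, f_{sx} = -4, giving D = 4 > 0 with f_{ss} < 0, so the point is a local maximum.
f(0, 3/2) = 13/4.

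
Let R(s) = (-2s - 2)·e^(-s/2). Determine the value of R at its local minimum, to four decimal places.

By the product rule, R'(s) = (s - 1)·e^(-s/2). Since e^(-s/2) > 0, the only critical point is s = 1.
R''(1) has the same sign as 1 > 0, so this is a local minimum.
R(1) = (-4)·e^(-1/2) ≈ -2.4261.

-2.4261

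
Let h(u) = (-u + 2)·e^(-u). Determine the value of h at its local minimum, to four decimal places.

-0.0498

By the product rule, h'(u) = (u - 3)·e^(-u). Since e^(-u) > 0, the only critical point is u = 3.
h''(3) has the same sign as 1 > 0, so this is a local minimum.
h(3) = (-1)·e^(-3) ≈ -0.0498.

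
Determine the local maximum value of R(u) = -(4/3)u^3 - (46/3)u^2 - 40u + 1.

2531/81

R'(u) = -4u^2 - (92/3)u - 40 = 0 at u = -6, -5/3.
R''(u) = -8u - 92/3. R''(-6) = 52/3 > 0 ⇒ local minimum; R''(-5/3) = -52/3 < 0 ⇒ local maximum.
So the local maximum value is R(-5/3) = 2531/81.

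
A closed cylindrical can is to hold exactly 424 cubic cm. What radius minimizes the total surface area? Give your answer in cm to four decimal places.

4.0713

With radius r and height h, πr²h = 424 so h = 424/(πr²), and S(r) = 2πr² + 2πrh = 2πr² + 2·424/r.
S'(r) = 4πr − 2·424/r² = 0 ⇒ r³ = 424/(2π), so r ≈ 4.0713 and h = 2r ≈ 8.1425.
S''(r) = 4π + 4·424/r³ > 0, so this is the minimum; S ≈ 312.4341.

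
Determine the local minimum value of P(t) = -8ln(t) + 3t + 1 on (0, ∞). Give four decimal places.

P'(t) = -8/t + 3 = 0 gives t = 8/3.
P''(t) = 8/t², which is positive for t > 0, so this is a local minimum.
P(8/3) = -8·ln(8/3) + 8 + 1 ≈ 1.1534.

1.1534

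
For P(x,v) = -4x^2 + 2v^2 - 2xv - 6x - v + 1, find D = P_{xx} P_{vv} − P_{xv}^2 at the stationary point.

-36

∂P/∂x = -8x - 2v - 6 = 0 and ∂P/∂v = -2x + 4v - 1 = 0, so (x, v) = (-13/18, -1/9).
The Hessian has P_{xx} = -8, P_{vv} = 4, P_{xv} = -2, giving D = -36 < 0, so the point is a saddle point.
D = (-8)·(4) − (-2)^2 = -36.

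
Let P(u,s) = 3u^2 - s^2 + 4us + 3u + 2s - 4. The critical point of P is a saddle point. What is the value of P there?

∂P/∂u = 6u + 4s + 3 = 0 and ∂P/∂s = 4u - 2s + 2 = 0, so (u, s) = (-1/2, 0).
The Hessian has P_{uu} = 6, P_{ss} = -2, P_{us} = 4, giving D = -28 < 0, so the point is a saddle point.
P(-1/2, 0) = -19/4.

-19/4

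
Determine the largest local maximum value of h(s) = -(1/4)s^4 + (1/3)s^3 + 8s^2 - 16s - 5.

Critical points: h'(s) = -s^3 + s^2 + 16s - 16 vanishes at s = -4, 1, 4.
h''(s) = -3s^2 + 2s + 16. h''(-4) = -40 < 0 ⇒ local maximum; h''(1) = 15 > 0 ⇒ local minimum; h''(4) = -24 < 0 ⇒ local maximum.
Thus h has its largest local maximum at s = -4, with value 305/3.

305/3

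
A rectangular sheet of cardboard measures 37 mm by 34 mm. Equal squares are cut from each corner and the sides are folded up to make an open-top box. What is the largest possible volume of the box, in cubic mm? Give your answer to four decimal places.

With cut size x, the volume is V(x) = x(37 − 2x)(34 − 2x) for 0 < x < 17.
V'(x) = 12x^2 − 284x + 1258. Setting V'(x) = 0 gives x ≈ 5.9008 (the root in (0, 17)).
V''(x) = 24x − 284 is negative there, so this is the maximum; V ≈ 3300.6961.

3300.6961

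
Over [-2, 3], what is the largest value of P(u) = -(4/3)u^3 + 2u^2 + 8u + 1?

Differentiating, P'(u) = -4u^2 + 4u + 8; which vanishes at u = -1 and u = 2.
Compare values at every candidate in [-2, 3]: P(-2) = 11/3,  P(-1) = -11/3,  P(2) = 43/3,  P(3) = 7.
The maximum over the interval is 43/3, attained at u = 2.

43/3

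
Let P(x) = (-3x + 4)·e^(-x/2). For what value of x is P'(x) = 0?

10/3

By the product rule, P'(x) = ((3/2)x - 5)·e^(-x/2). Since e^(-x/2) > 0, the only critical point is x = 10/3.
P''(10/3) has the same sign as 3/2 > 0, so this is a local minimum.
P(10/3) = (-6)·e^(-5/3) ≈ -1.1333.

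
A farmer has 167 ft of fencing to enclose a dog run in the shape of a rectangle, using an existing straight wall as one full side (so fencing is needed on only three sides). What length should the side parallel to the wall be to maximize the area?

Let the sides perpendicular to the wall have length x and the parallel side y, so 2x + y = 167 and the area is A = xy = x(167 − 2x).
A'(x) = 167 − 4x = 0 gives x = 167/4, and A''(x) = −4 < 0 confirms a maximum.
Then y = 167 − 2·167/4 = 167/2 and A = 27889/8.

167/2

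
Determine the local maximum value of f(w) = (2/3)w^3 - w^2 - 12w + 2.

50/3

Critical points: f'(w) = 2w^2 - 2w - 12 vanishes at w = -2, 3.
f''(w) = 4w - 2. f''(-2) = -10 < 0 ⇒ local maximum; f''(3) = 10 > 0 ⇒ local minimum.
The local maximum is f(-2) = 50/3.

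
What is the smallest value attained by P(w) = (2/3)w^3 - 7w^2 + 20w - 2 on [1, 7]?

19/3

P'(w) = 2w^2 - 14w + 20, which vanishes at w = 2 and w = 5.
Compare values at every candidate in [1, 7]: P(1) = 35/3; P(2) = 46/3; P(5) = 19/3; P(7) = 71/3.
The minimum over the interval is 19/3, attained at w = 5.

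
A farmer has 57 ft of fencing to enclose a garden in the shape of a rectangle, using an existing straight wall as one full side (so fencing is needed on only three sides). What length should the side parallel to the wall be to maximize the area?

Let the sides perpendicular to the wall have length x and the parallel side y, so 2x + y = 57 and the area is A = xy = x(57 − 2x).
A'(x) = 57 − 4x = 0 gives x = 57/4, and A''(x) = −4 < 0 confirms a maximum.
Then y = 57 − 2·57/4 = 57/2 and A = 3249/8.

57/2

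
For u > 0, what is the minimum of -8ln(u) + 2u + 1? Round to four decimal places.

P'(u) = -8/u + 2 = 0 gives u = 4.
P''(u) = 8/u², which is positive for u > 0, so this is a local minimum.
P(4) = -8·ln(4) + 8 + 1 ≈ -2.0904.

-2.0904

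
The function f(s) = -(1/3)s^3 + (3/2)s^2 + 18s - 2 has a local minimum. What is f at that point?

f'(s) = -s^2 + 3s + 18 = 0 at s = -3, 6.
Since f''(s) = -2s + 3, we get f''(-3) = 9 > 0 ⇒ local minimum; f''(6) = -9 < 0 ⇒ local maximum.
Thus f has its local minimum at s = -3, with value -67/2.

-67/2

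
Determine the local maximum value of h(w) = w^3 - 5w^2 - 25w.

h'(w) = 3w^2 - 10w - 25. Setting h'(w) = 0 gives w ∈ {-5/3, 5}.
h''(w) = 6w - 10. h''(-5/3) = -20 < 0 ⇒ local maximum; h''(5) = 20 > 0 ⇒ local minimum.
The local maximum is h(-5/3) = 625/27.

625/27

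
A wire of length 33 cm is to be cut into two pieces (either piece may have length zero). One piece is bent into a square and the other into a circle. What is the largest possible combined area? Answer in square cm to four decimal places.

Let x be the length used for the square. Square side x/4; circle radius (33−x)/(2π).
A(x) = (x/4)² + π·((33−x)/(2π))² = x²/16 + (33−x)²/(4π) for 0 ≤ x ≤ 33. A'(x) = x/8 − (33−x)/(2π) = 0 gives x = 4·33/(π+4) ≈ 18.4833.
A'' > 0, so the interior critical point is a minimum; the maximum is at an endpoint. A(0) = 86.6599 and A(33) = 68.0625, so the largest area is 86.6599.

86.6599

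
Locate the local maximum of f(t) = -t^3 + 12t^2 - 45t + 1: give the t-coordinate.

5

f'(t) = -3t^2 + 24t - 45. Setting f'(t) = 0 gives t ∈ {3, 5}.
Since f''(t) = -6t + 24, we get f''(3) = 6 > 0 ⇒ local minimum; f''(5) = -6 < 0 ⇒ local maximum.
So the local maximum value is f(5) = -49.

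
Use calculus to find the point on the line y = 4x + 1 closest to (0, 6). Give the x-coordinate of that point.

20/17

Minimize D(x)^2 = (x + 0)^2 + (4x - 5)^2.
d/dx[D^2] = 2(x + 0) + 2·4·(4x - 5) = 0 ⇒ x = 20/17.
Then y = 97/17 and the distance is √(25/17) ≈ 1.2127.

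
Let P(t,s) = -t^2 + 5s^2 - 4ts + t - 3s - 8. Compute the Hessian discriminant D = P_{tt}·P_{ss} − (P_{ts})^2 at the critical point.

-36

∂P/∂t = -2t - 4s + 1 = 0 and ∂P/∂s = -4t + 10s - 3 = 0, so (t, s) = (-1/18, 5/18).
The Hessian has P_{tt} = -2, P_{ss} = 10, P_{ts} = -4, giving D = -36 < 0, so the point is a saddle point.
D = (-2)·(10) − (-4)^2 = -36.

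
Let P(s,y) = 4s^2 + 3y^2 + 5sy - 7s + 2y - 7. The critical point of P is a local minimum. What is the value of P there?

∂P/∂s = 8s + 5y - 7 = 0 and ∂P/∂y = 5s + 6y + 2 = 0, so (s, y) = (52/23, -51/23).
The Hessian has P_{ss} = 8, P_{yy} = 6, P_{sy} = 5, giving D = 23 > 0 with P_{ss} > 0, so the point is a local minimum.
P(52/23, -51/23) = -394/23.

-394/23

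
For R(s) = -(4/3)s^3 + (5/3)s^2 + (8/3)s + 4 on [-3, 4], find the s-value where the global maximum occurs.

-3

The derivative is -4s^2 + (10/3)s + 8/3, which vanishes at s = -1/2 and s = 4/3.
Compare values at every candidate in [-3, 4]: R(-3) = 47; R(-1/2) = 13/4; R(4/3) = 596/81; R(4) = -44.
The maximum over the interval is 47, attained at s = -3.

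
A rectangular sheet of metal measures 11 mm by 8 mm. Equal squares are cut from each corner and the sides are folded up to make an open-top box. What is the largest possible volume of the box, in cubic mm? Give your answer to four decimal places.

With cut size x, the volume is V(x) = x(11 − 2x)(8 − 2x) for 0 < x < 4.
V'(x) = 12x^2 − 76x + 88. Setting V'(x) = 0 gives x ≈ 1.5252 (the root in (0, 4)).
V''(x) = 24x − 76 is negative there, so this is the maximum; V ≈ 60.0126.

60.0126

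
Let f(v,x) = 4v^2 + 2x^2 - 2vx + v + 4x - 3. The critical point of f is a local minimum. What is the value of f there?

∂f/∂v = 8v - 2x + 1 = 0 and ∂f/∂x = -2v + 4x + 4 = 0, so (v, x) = (-3/7, -17/14).
The Hessian has f_{vv} = 8, f_{xx} = 4, f_{vx} = -2, giving D = 28 > 0 with f_{vv} > 0, so the point is a local minimum.
f(-3/7, -17/14) = -79/14.

-79/14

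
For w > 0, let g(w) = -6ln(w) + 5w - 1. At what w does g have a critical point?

6/5

g'(w) = -6/w + 5 = 0 gives w = 6/5.
g''(w) = 6/w², which is positive for w > 0, so this is a local minimum.
g(6/5) = -6·ln(6/5) + 6 - 1 ≈ 3.9061.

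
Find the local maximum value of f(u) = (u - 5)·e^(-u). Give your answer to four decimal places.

0.0025

By the product rule, f'(u) = (-u + 6)·e^(-u). Since e^(-u) > 0, the only critical point is u = 6.
f''(6) has the same sign as -1 < 0, so this is a local maximum.
f(6) = (1)·e^(-6) ≈ 0.0025.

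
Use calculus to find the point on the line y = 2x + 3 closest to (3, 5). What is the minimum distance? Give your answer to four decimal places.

1.7889

Minimize D(x)^2 = (x - 3)^2 + (2x - 2)^2.
d/dx[D^2] = 2(x - 3) + 2·2·(2x - 2) = 0 ⇒ x = 7/5.
Then y = 29/5 and the distance is √(16/5) ≈ 1.7889.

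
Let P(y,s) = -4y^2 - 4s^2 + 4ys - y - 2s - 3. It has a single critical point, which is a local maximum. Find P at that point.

∂P/∂y = -8y + 4s - 1 = 0 and ∂P/∂s = 4y - 8s - 2 = 0, so (y, s) = (-1/3, -5/12).
The Hessian has P_{yy} = -8, P_{ss} = -8, P_{ys} = 4, giving D = 48 > 0 with P_{yy} < 0, so the point is a local maximum.
P(-1/3, -5/12) = -29/12.

-29/12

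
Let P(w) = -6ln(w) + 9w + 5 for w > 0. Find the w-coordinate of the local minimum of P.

P'(w) = -6/w + 9 = 0 gives w = 2/3.
P''(w) = 6/w², which is positive for w > 0, so this is a local minimum.
P(2/3) = -6·ln(2/3) + 6 + 5 ≈ 13.4328.

2/3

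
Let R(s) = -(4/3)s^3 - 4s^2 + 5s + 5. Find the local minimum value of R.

-35/3

Critical points: R'(s) = -4s^2 - 8s + 5 vanishes at s = -5/2, 1/2.
R''(s) = -8s - 8. R''(-5/2) = 12 > 0 ⇒ local minimum; R''(1/2) = -12 < 0 ⇒ local maximum.
So the local minimum value is R(-5/2) = -35/3.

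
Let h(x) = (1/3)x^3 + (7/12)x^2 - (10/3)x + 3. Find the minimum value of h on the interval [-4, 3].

31/81

Differentiating, h'(x) = x^2 + (7/6)x - 10/3; which vanishes at x = -5/2 and x = 4/3.
Compare values at every candidate in [-4, 3]: h(-4) = 13/3; h(-5/2) = 469/48; h(4/3) = 31/81; h(3) = 29/4.
Hence the absolute minimum is 31/81 at x = 4/3.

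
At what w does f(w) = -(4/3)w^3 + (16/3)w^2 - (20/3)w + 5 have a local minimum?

1

f'(w) = -4w^2 + (32/3)w - 20/3. Setting f'(w) = 0 gives w ∈ {1, 5/3}.
Second-derivative test with f''(w) = -8w + 32/3: f''(1) = 8/3 > 0 ⇒ local minimum; f''(5/3) = -8/3 < 0 ⇒ local maximum.
The local minimum is f(1) = 7/3.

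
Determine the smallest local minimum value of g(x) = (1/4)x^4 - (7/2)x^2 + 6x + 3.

-105/4

Critical points: g'(x) = x^3 - 7x + 6 vanishes at x = -3, 1, 2.
Second-derivative test with g''(x) = 3x^2 - 7: g''(-3) = 20 > 0 ⇒ local minimum; g''(1) = -4 < 0 ⇒ local maximum; g''(2) = 5 > 0 ⇒ local minimum.
Thus g has its smallest local minimum at x = -3, with value -105/4.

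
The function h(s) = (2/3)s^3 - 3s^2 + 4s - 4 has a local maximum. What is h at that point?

h'(s) = 2s^2 - 6s + 4 = 0 at s = 1, 2.
Second-derivative test with h''(s) = 4s - 6: h''(1) = -2 < 0 ⇒ local maximum; h''(2) = 2 > 0 ⇒ local minimum.
The local maximum is h(1) = -7/3.

-7/3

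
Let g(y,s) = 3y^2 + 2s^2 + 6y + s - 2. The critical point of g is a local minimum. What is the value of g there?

-41/8

∂g/∂y = 6y + 6 = 0 and ∂g/∂s = 4s + 1 = 0, so (y, s) = (-1, -1/4).
The Hessian has g_{yy} = 6, g_{ss} = 4, g_{ys} = 0, giving D = 24 > 0 with g_{yy} > 0, so the point is a local minimum.
g(-1, -1/4) = -41/8.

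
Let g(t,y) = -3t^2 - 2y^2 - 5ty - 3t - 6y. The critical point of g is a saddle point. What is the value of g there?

∂g/∂t = -6t - 5y - 3 = 0 and ∂g/∂y = -5t - 4y - 6 = 0, so (t, y) = (-18, 21).
The Hessian has g_{tt} = -6, g_{yy} = -4, g_{ty} = -5, giving D = -1 < 0, so the point is a saddle point.
g(-18, 21) = -36.

-36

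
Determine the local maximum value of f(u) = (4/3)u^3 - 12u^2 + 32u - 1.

77/3

f'(u) = 4u^2 - 24u + 32 = 0 at u = 2, 4.
Second-derivative test with f''(u) = 8u - 24: f''(2) = -8 < 0 ⇒ local maximum; f''(4) = 8 > 0 ⇒ local minimum.
The local maximum is f(2) = 77/3.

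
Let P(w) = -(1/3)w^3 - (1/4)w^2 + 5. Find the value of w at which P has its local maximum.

0

Critical points: P'(w) = -w^2 - (1/2)w vanishes at w = -1/2, 0.
Since P''(w) = -2w - 1/2, we get P''(-1/2) = 1/2 > 0 ⇒ local minimum; P''(0) = -1/2 < 0 ⇒ local maximum.
So the local maximum value is P(0) = 5.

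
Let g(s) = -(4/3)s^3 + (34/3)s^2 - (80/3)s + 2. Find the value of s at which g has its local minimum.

5/3

g'(s) = -4s^2 + (68/3)s - 80/3 = 0 at s = 5/3, 4.
g''(s) = -8s + 68/3. g''(5/3) = 28/3 > 0 ⇒ local minimum; g''(4) = -28/3 < 0 ⇒ local maximum.
So the local minimum value is g(5/3) = -1388/81.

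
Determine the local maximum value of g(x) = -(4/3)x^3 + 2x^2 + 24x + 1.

Critical points: g'(x) = -4x^2 + 4x + 24 vanishes at x = -2, 3.
g''(x) = -8x + 4. g''(-2) = 20 > 0 ⇒ local minimum; g''(3) = -20 < 0 ⇒ local maximum.
Thus g has its local maximum at x = 3, with value 55.

55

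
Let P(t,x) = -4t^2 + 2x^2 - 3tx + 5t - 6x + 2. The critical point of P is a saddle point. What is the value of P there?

-102/41

∂P/∂t = -8t - 3x + 5 = 0 and ∂P/∂x = -3t + 4x - 6 = 0, so (t, x) = (2/41, 63/41).
The Hessian has P_{tt} = -8, P_{xx} = 4, P_{tx} = -3, giving D = -41 < 0, so the point is a saddle point.
P(2/41, 63/41) = -102/41.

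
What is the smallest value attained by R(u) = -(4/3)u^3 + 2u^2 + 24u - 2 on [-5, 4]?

The derivative is -4u^2 + 4u + 24, which vanishes at u = -2 and u = 3.
Compare values at every candidate in [-5, 4]: R(-5) = 284/3, R(-2) = -94/3, R(3) = 52, R(4) = 122/3.
So the minimum is R(-2) = -94/3.

-94/3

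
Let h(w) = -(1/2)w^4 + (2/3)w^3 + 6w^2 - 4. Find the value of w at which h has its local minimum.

0

h'(w) = -2w^3 + 2w^2 + 12w = 0 at w = -2, 0, 3.
h''(w) = -6w^2 + 4w + 12. h''(-2) = -20 < 0 ⇒ local maximum; h''(0) = 12 > 0 ⇒ local minimum; h''(3) = -30 < 0 ⇒ local maximum.
Thus h has its local minimum at w = 0, with value -4.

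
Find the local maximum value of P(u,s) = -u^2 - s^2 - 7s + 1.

∂P/∂u = -2u = 0 and ∂P/∂s = -2s - 7 = 0, so (u, s) = (0, -7/2).
The Hessian has P_{uu} = -2, P_{ss} = -2, P_{us} = 0, giving D = 4 > 0 with P_{uu} < 0, so the point is a local maximum.
P(0, -7/2) = 53/4.

53/4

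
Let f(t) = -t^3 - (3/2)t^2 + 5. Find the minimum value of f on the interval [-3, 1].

Differentiating, f'(t) = -3t^2 - 3t; which vanishes at t = -1 and t = 0.
Evaluating at the critical points and endpoints: f(-3) = 37/2, f(-1) = 9/2, f(0) = 5, f(1) = 5/2.
Hence the absolute minimum is 5/2 at t = 1.

5/2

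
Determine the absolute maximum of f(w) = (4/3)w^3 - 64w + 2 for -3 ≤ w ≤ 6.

158

f'(w) = 4w^2 - 64, whose only zero in [-3, 6] is w = 4.
Evaluating at the critical points and endpoints: f(-3) = 158, f(4) = -506/3, f(6) = -94.
Hence the absolute maximum is 158 at w = -3.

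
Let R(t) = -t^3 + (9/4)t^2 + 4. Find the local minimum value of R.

Critical points: R'(t) = -3t^2 + (9/2)t vanishes at t = 0, 3/2.
R''(t) = -6t + 9/2. R''(0) = 9/2 > 0 ⇒ local minimum; R''(3/2) = -9/2 < 0 ⇒ local maximum.
The local minimum is R(0) = 4.

4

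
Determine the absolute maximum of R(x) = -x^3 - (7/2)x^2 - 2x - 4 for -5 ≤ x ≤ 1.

Differentiating, R'(x) = -3x^2 - 7x - 2; which vanishes at x = -2 and x = -1/3.
Candidates: R(-5) = 87/2,  R(-2) = -6,  R(-1/3) = -199/54,  R(1) = -21/2.
Hence the absolute maximum is 87/2 at x = -5.

87/2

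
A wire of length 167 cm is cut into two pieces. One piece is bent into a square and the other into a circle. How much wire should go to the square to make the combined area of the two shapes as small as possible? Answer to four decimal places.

Let x be the length used for the square. Square side x/4; circle radius (167−x)/(2π).
A(x) = (x/4)² + π·((167−x)/(2π))² = x²/16 + (167−x)²/(4π) for 0 ≤ x ≤ 167. A'(x) = x/8 − (167−x)/(2π) = 0 gives x = 4·167/(π+4) ≈ 93.5366.
A'' = 1/8 + 1/(2π) > 0, so this gives the minimum combined area; x ≈ 93.5366 cm to the square.

93.5366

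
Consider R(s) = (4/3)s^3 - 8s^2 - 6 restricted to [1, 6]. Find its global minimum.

Differentiating, R'(s) = 4s^2 - 16s; whose only zero in [1, 6] is s = 4.
Candidates: R(1) = -38/3; R(4) = -146/3; R(6) = -6.
So the minimum is R(4) = -146/3.

-146/3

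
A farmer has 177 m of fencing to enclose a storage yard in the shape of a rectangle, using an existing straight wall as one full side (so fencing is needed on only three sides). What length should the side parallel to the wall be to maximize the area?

177/2

Let the sides perpendicular to the wall have length x and the parallel side y, so 2x + y = 177 and the area is A = xy = x(177 − 2x).
A'(x) = 177 − 4x = 0 gives x = 177/4, and A''(x) = −4 < 0 confirms a maximum.
Then y = 177 − 2·177/4 = 177/2 and A = 31329/8.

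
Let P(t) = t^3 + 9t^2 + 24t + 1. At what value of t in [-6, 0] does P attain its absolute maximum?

P'(t) = 3t^2 + 18t + 24, which vanishes at t = -4 and t = -2.
Evaluating at the critical points and endpoints: P(-6) = -35,  P(-4) = -15,  P(-2) = -19,  P(0) = 1.
The maximum over the interval is 1, attained at t = 0.

0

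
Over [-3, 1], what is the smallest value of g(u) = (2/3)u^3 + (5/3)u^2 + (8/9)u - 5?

-32/3

g'(u) = 2u^2 + (10/3)u + 8/9, which vanishes at u = -4/3 and u = -1/3.
Candidates: g(-3) = -32/3; g(-4/3) = -389/81; g(-1/3) = -416/81; g(1) = -16/9.
Hence the absolute minimum is -32/3 at u = -3.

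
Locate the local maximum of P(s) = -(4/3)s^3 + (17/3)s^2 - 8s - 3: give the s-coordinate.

3/2

Critical points: P'(s) = -4s^2 + (34/3)s - 8 vanishes at s = 4/3, 3/2.
Since P''(s) = -8s + 34/3, we get P''(4/3) = 2/3 > 0 ⇒ local minimum; P''(3/2) = -2/3 < 0 ⇒ local maximum.
The local maximum is P(3/2) = -27/4.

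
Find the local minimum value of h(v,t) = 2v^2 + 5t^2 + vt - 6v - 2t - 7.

∂h/∂v = 4v + t - 6 = 0 and ∂h/∂t = v + 10t - 2 = 0, so (v, t) = (58/39, 2/39).
The Hessian has h_{vv} = 4, h_{tt} = 10, h_{vt} = 1, giving D = 39 > 0 with h_{vv} > 0, so the point is a local minimum.
h(58/39, 2/39) = -449/39.

-449/39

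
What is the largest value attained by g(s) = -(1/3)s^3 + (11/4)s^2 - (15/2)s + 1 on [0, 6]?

1

Differentiating, g'(s) = -s^2 + (11/2)s - 15/2; which vanishes at s = 5/2 and s = 3.
Candidates: g(0) = 1,  g(5/2) = -277/48,  g(3) = -23/4,  g(6) = -17.
The maximum over the interval is 1, attained at s = 0.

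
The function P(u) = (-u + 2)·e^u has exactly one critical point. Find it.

1

P'(u) = (-1)·e^u + (-u + 2)·1·e^u = (-u + 1)·e^u. Since e^u > 0, the only critical point is u = 1.
P''(1) has the same sign as -1 < 0, so this is a local maximum.
P(1) = (1)·e^(1) ≈ 2.7183.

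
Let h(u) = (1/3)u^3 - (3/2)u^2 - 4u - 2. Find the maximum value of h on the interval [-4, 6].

h'(u) = u^2 - 3u - 4, which vanishes at u = -1 and u = 4.
Candidates: h(-4) = -94/3, h(-1) = 1/6, h(4) = -62/3, h(6) = -8.
The maximum over the interval is 1/6, attained at u = -1.

1/6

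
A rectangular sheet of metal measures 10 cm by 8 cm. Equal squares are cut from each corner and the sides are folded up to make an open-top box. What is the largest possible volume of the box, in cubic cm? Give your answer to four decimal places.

52.5138

With cut size x, the volume is V(x) = x(10 − 2x)(8 − 2x) for 0 < x < 4.
V'(x) = 12x^2 − 72x + 80. Setting V'(x) = 0 gives x ≈ 1.4725 (the root in (0, 4)).
V''(x) = 24x − 72 is negative there, so this is the maximum; V ≈ 52.5138.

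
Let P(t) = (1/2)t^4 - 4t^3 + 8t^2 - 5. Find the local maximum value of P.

P'(t) = 2t^3 - 12t^2 + 16t = 0 at t = 0, 2, 4.
Second-derivative test with P''(t) = 6t^2 - 24t + 16: P''(0) = 16 > 0 ⇒ local minimum; P''(2) = -8 < 0 ⇒ local maximum; P''(4) = 16 > 0 ⇒ local minimum.
The local maximum is P(2) = 3.

3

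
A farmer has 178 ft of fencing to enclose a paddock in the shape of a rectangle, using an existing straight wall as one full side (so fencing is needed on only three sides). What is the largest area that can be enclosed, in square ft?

7921/2

Let the sides perpendicular to the wall have length x and the parallel side y, so 2x + y = 178 and the area is A = xy = x(178 − 2x).
A'(x) = 178 − 4x = 0 gives x = 89/2, and A''(x) = −4 < 0 confirms a maximum.
Then y = 178 − 2·89/2 = 89 and A = 7921/2.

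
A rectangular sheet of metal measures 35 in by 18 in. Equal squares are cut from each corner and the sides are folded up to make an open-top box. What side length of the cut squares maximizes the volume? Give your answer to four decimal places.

With cut size x, the volume is V(x) = x(35 − 2x)(18 − 2x) for 0 < x < 9.
V'(x) = 12x^2 − 212x + 630. Setting V'(x) = 0 gives x ≈ 3.7808 (the root in (0, 9)).
V''(x) = 24x − 212 is negative there, so this is the maximum; V ≈ 1082.8702.

3.7808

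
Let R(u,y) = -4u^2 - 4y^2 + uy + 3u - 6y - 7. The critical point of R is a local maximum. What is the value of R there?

∂R/∂u = -8u + y + 3 = 0 and ∂R/∂y = u - 8y - 6 = 0, so (u, y) = (2/7, -5/7).
The Hessian has R_{uu} = -8, R_{yy} = -8, R_{uy} = 1, giving D = 63 > 0 with R_{uu} < 0, so the point is a local maximum.
R(2/7, -5/7) = -31/7.

-31/7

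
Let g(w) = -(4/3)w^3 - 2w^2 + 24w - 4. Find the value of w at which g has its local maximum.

2

g'(w) = -4w^2 - 4w + 24. Setting g'(w) = 0 gives w ∈ {-3, 2}.
g''(w) = -8w - 4. g''(-3) = 20 > 0 ⇒ local minimum; g''(2) = -20 < 0 ⇒ local maximum.
So the local maximum value is g(2) = 76/3.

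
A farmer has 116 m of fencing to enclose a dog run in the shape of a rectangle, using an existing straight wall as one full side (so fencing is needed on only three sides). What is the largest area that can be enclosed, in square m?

1682

Let the sides perpendicular to the wall have length x and the parallel side y, so 2x + y = 116 and the area is A = xy = x(116 − 2x).
A'(x) = 116 − 4x = 0 gives x = 29, and A''(x) = −4 < 0 confirms a maximum.
Then y = 116 − 2·29 = 58 and A = 1682.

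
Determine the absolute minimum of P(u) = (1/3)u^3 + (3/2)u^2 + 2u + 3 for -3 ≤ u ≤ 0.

The derivative is u^2 + 3u + 2, which vanishes at u = -2 and u = -1.
Compare values at every candidate in [-3, 0]: P(-3) = 3/2, P(-2) = 7/3, P(-1) = 13/6, P(0) = 3.
The minimum over the interval is 3/2, attained at u = -3.

3/2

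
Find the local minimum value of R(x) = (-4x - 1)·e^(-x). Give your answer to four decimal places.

-1.8895

By the product rule, R'(x) = (4x - 3)·e^(-x). Since e^(-x) > 0, the only critical point is x = 3/4.
R''(3/4) has the same sign as 4 > 0, so this is a local minimum.
R(3/4) = (-4)·e^(-3/4) ≈ -1.8895.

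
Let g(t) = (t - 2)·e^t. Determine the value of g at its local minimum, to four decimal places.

-2.7183

g'(t) = 1·e^t + (t - 2)·1·e^t = (t - 1)·e^t. Since e^t > 0, the only critical point is t = 1.
g''(1) has the same sign as 1 > 0, so this is a local minimum.
g(1) = (-1)·e^(1) ≈ -2.7183.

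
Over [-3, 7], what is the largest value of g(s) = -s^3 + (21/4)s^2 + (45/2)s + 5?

495/4

Differentiating, g'(s) = -3s^2 + (21/2)s + 45/2; which vanishes at s = -3/2 and s = 5.
Candidates: g(-3) = 47/4; g(-3/2) = -217/16; g(5) = 495/4; g(7) = 307/4.
Hence the absolute maximum is 495/4 at s = 5.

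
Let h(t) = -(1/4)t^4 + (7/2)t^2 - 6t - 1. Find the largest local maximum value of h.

113/4

Critical points: h'(t) = -t^3 + 7t - 6 vanishes at t = -3, 1, 2.
Since h''(t) = -3t^2 + 7, we get h''(-3) = -20 < 0 ⇒ local maximum; h''(1) = 4 > 0 ⇒ local minimum; h''(2) = -5 < 0 ⇒ local maximum.
So the largest local maximum value is h(-3) = 113/4.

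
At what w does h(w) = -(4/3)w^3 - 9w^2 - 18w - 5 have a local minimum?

-3

h'(w) = -4w^2 - 18w - 18. Setting h'(w) = 0 gives w ∈ {-3, -3/2}.
h''(w) = -8w - 18. h''(-3) = 6 > 0 ⇒ local minimum; h''(-3/2) = -6 < 0 ⇒ local maximum.
The local minimum is h(-3) = 4.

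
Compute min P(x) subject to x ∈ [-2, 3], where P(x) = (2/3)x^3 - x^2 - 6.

P'(x) = 2x^2 - 2x, which vanishes at x = 0 and x = 1.
Candidates: P(-2) = -46/3,  P(0) = -6,  P(1) = -19/3,  P(3) = 3.
The minimum over the interval is -46/3, attained at x = -2.

-46/3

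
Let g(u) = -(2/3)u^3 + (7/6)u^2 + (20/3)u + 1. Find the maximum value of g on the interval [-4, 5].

The derivative is -2u^2 + (7/3)u + 20/3, which vanishes at u = -4/3 and u = 5/2.
Compare values at every candidate in [-4, 5]: g(-4) = 107/3,  g(-4/3) = -343/81,  g(5/2) = 349/24,  g(5) = -119/6.
The maximum over the interval is 107/3, attained at u = -4.

107/3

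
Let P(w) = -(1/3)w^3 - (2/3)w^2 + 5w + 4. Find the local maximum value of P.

724/81

P'(w) = -w^2 - (4/3)w + 5. Setting P'(w) = 0 gives w ∈ {-3, 5/3}.
Since P''(w) = -2w - 4/3, we get P''(-3) = 14/3 > 0 ⇒ local minimum; P''(5/3) = -14/3 < 0 ⇒ local maximum.
So the local maximum value is P(5/3) = 724/81.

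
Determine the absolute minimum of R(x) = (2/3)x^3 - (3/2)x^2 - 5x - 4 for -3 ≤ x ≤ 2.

R'(x) = 2x^2 - 3x - 5, whose only zero in [-3, 2] is x = -1.
Evaluating at the critical points and endpoints: R(-3) = -41/2, R(-1) = -7/6, R(2) = -44/3.
Hence the absolute minimum is -41/2 at x = -3.

-41/2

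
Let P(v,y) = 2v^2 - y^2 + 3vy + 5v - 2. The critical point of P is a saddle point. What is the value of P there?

∂P/∂v = 4v + 3y + 5 = 0 and ∂P/∂y = 3v - 2y = 0, so (v, y) = (-10/17, -15/17).
The Hessian has P_{vv} = 4, P_{yy} = -2, P_{vy} = 3, giving D = -17 < 0, so the point is a saddle point.
P(-10/17, -15/17) = -59/17.

-59/17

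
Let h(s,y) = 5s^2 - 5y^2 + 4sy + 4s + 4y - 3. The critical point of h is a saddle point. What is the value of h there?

∂h/∂s = 10s + 4y + 4 = 0 and ∂h/∂y = 4s - 10y + 4 = 0, so (s, y) = (-14/29, 6/29).
The Hessian has h_{ss} = 10, h_{yy} = -10, h_{sy} = 4, giving D = -116 < 0, so the point is a saddle point.
h(-14/29, 6/29) = -103/29.

-103/29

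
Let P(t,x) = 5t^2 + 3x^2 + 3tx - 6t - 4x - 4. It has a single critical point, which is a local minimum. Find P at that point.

-320/51

∂P/∂t = 10t + 3x - 6 = 0 and ∂P/∂x = 3t + 6x - 4 = 0, so (t, x) = (8/17, 22/51).
The Hessian has P_{tt} = 10, P_{xx} = 6, P_{tx} = 3, giving D = 51 > 0 with P_{tt} > 0, so the point is a local minimum.
P(8/17, 22/51) = -320/51.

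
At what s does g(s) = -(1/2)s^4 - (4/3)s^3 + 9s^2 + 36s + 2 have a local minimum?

-2

g'(s) = -2s^3 - 4s^2 + 18s + 36. Setting g'(s) = 0 gives s ∈ {-3, -2, 3}.
Second-derivative test with g''(s) = -6s^2 - 8s + 18: g''(-3) = -12 < 0 ⇒ local maximum; g''(-2) = 10 > 0 ⇒ local minimum; g''(3) = -60 < 0 ⇒ local maximum.
The local minimum is g(-2) = -94/3.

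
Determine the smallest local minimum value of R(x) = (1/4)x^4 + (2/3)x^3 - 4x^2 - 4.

R'(x) = x^3 + 2x^2 - 8x = 0 at x = -4, 0, 2.
Second-derivative test with R''(x) = 3x^2 + 4x - 8: R''(-4) = 24 > 0 ⇒ local minimum; R''(0) = -8 < 0 ⇒ local maximum; R''(2) = 12 > 0 ⇒ local minimum.
Thus R has its smallest local minimum at x = -4, with value -140/3.

-140/3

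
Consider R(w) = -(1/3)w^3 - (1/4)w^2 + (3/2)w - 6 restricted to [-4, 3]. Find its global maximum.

16/3

R'(w) = -w^2 - (1/2)w + 3/2, which vanishes at w = -3/2 and w = 1.
Evaluating at the critical points and endpoints: R(-4) = 16/3; R(-3/2) = -123/16; R(1) = -61/12; R(3) = -51/4.
The maximum over the interval is 16/3, attained at w = -4.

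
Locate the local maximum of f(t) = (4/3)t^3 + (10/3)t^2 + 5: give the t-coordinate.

-5/3

Critical points: f'(t) = 4t^2 + (20/3)t vanishes at t = -5/3, 0.
f''(t) = 8t + 20/3. f''(-5/3) = -20/3 < 0 ⇒ local maximum; f''(0) = 20/3 > 0 ⇒ local minimum.
The local maximum is f(-5/3) = 655/81.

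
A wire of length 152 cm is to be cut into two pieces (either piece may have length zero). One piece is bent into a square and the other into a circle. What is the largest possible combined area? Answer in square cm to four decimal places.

Let x be the length used for the square. Square side x/4; circle radius (152−x)/(2π).
A(x) = (x/4)² + π·((152−x)/(2π))² = x²/16 + (152−x)²/(4π) for 0 ≤ x ≤ 152. A'(x) = x/8 − (152−x)/(2π) = 0 gives x = 4·152/(π+4) ≈ 85.1351.
A'' > 0, so the interior critical point is a minimum; the maximum is at an endpoint. A(0) = 1838.5579 and A(152) = 1444.0000, so the largest area is 1838.5579.

1838.5579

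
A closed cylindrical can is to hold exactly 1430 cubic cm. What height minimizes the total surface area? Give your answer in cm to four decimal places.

With radius r and height h, πr²h = 1430 so h = 1430/(πr²), and S(r) = 2πr² + 2πrh = 2πr² + 2·1430/r.
S'(r) = 4πr − 2·1430/r² = 0 ⇒ r³ = 1430/(2π), so r ≈ 6.1055 and h = 2r ≈ 12.2109.
S''(r) = 4π + 4·1430/r³ > 0, so this is the minimum; S ≈ 702.6492.

12.2109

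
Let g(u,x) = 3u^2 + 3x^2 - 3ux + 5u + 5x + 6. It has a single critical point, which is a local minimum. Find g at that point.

-7/3

∂g/∂u = 6u - 3x + 5 = 0 and ∂g/∂x = -3u + 6x + 5 = 0, so (u, x) = (-5/3, -5/3).
The Hessian has g_{uu} = 6, g_{xx} = 6, g_{ux} = -3, giving D = 27 > 0 with g_{uu} > 0, so the point is a local minimum.
g(-5/3, -5/3) = -7/3.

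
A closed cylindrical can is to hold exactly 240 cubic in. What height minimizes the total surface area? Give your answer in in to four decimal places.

6.7356

With radius r and height h, πr²h = 240 so h = 240/(πr²), and S(r) = 2πr² + 2πrh = 2πr² + 2·240/r.
S'(r) = 4πr − 2·240/r² = 0 ⇒ r³ = 240/(2π), so r ≈ 3.3678 and h = 2r ≈ 6.7356.
S''(r) = 4π + 4·240/r³ > 0, so this is the minimum; S ≈ 213.7906.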